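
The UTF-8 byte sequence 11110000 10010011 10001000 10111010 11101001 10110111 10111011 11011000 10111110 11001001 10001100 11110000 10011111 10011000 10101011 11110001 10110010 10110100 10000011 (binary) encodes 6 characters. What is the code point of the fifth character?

U+1F62B

Offset 0: leading byte 0xF0 = 11110000 → 4-byte char #1 = F0 93 88 BA.
Offset 4: leading byte 0xE9 = 11101001 → 3-byte char #2 = E9 B7 BB.
Offset 7: leading byte 0xD8 = 11011000 → 2-byte char #3 = D8 BE.
Offset 9: leading byte 0xC9 = 11001001 → 2-byte char #4 = C9 8C.
Offset 11: leading byte 0xF0 = 11110000 → 4-byte char #5 = F0 9F 98 AB.
Leading byte 0xF0 = 11110000 matches 11110xxx → 4-byte sequence.
Byte 1: 0xF0 = 11110000, payload 000 (3 bits).
Byte 2: 0x9F = 10011111 (10xxxxxx ✓), payload 011111.
Byte 3: 0x98 = 10011000 (10xxxxxx ✓), payload 011000.
Byte 4: 0xAB = 10101011 (10xxxxxx ✓), payload 101011.
Concatenate: 000011111011000101011 = 0x1F62B (21 bits → U+1F62B).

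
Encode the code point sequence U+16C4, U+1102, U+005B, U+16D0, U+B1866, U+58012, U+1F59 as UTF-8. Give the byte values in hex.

E1 9B 84 E1 84 82 5B E1 9B 90 F2 B1 A1 A6 F1 98 80 92 E1 BD 99

U+16C4: 3-byte form → E1 9B 84.
U+1102: 3-byte form → E1 84 82.
U+005B: 1-byte form → 5B.
U+16D0: 3-byte form → E1 9B 90.
U+B1866: 4-byte form → F2 B1 A1 A6.
U+58012: 4-byte form → F1 98 80 92.
U+1F59: 3-byte form → E1 BD 99.
Concatenated (21 bytes): E1 9B 84 E1 84 82 5B E1 9B 90 F2 B1 A1 A6 F1 98 80 92 E1 BD 99.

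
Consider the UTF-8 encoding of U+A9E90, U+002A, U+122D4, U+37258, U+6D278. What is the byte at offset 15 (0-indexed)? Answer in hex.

U+A9E90 → 4-byte form F2 A9 BA 90 at offsets 0–3.
U+002A → 1-byte form 2A at offsets 4–4.
U+122D4 → 4-byte form F0 92 8B 94 at offsets 5–8.
U+37258 → 4-byte form F0 B7 89 98 at offsets 9–12.
U+6D278 → 4-byte form F1 AD 89 B8 at offsets 13–16.
Offset 15 falls in char 5's range; it's byte 3 of F1 AD 89 B8 = 0x89.

0x89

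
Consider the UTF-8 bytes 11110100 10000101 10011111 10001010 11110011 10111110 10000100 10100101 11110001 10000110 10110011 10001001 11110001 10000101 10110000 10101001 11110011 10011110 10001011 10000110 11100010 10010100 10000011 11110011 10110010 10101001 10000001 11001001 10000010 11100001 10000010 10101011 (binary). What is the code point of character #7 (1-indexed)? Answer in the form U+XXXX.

U+F2A41

Offset 0: leading byte 0xF4 = 11110100 → 4-byte char #1 = F4 85 9F 8A.
Offset 4: leading byte 0xF3 = 11110011 → 4-byte char #2 = F3 BE 84 A5.
Offset 8: leading byte 0xF1 = 11110001 → 4-byte char #3 = F1 86 B3 89.
Offset 12: leading byte 0xF1 = 11110001 → 4-byte char #4 = F1 85 B0 A9.
Offset 16: leading byte 0xF3 = 11110011 → 4-byte char #5 = F3 9E 8B 86.
Offset 20: leading byte 0xE2 = 11100010 → 3-byte char #6 = E2 94 83.
Offset 23: leading byte 0xF3 = 11110011 → 4-byte char #7 = F3 B2 A9 81.
Leading byte 0xF3 = 11110011 matches 11110xxx → 4-byte sequence.
Byte 1: 0xF3 = 11110011, payload 011 (3 bits).
Byte 2: 0xB2 = 10110010 (10xxxxxx ✓), payload 110010.
Byte 3: 0xA9 = 10101001 (10xxxxxx ✓), payload 101001.
Byte 4: 0x81 = 10000001 (10xxxxxx ✓), payload 000001.
Concatenate: 011110010101001000001 = 0xF2A41 (21 bits → U+F2A41).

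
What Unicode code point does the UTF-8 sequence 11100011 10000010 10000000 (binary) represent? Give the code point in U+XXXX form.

Leading byte 0xE3 = 11100011 matches 1110xxxx → 3-byte sequence.
Byte 1: 0xE3 = 11100011, payload 0011 (4 bits).
Byte 2: 0x82 = 10000010 (10xxxxxx ✓), payload 000010.
Byte 3: 0x80 = 10000000 (10xxxxxx ✓), payload 000000.
Concatenate: 0011000010000000 = 0x3080 (16 bits → U+3080).

U+3080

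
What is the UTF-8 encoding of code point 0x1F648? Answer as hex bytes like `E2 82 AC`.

F0 9F 99 88

U+1F648 = 0x1F648 = 128584 decimal. In range U+10000–U+10FFFF → 4-byte form: 11110xxx 10xxxxxx 10xxxxxx 10xxxxxx.
Binary (21 bits): 000011111011001001000.
Split 3+6+6+6: 000 | 011111 | 011001 | 001000.
Byte 1: 11110000 = 0xF0.
Byte 2: 10011111 = 0x9F.
Byte 3: 10011001 = 0x99.
Byte 4: 10001000 = 0x88.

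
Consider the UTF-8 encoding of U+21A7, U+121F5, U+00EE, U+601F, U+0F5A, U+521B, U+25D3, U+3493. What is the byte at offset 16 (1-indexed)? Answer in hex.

1-indexed offset 16 is 0-indexed offset 15.
U+21A7 → 3-byte form E2 86 A7 at offsets 0–2.
U+121F5 → 4-byte form F0 92 87 B5 at offsets 3–6.
U+00EE → 2-byte form C3 AE at offsets 7–8.
U+601F → 3-byte form E6 80 9F at offsets 9–11.
U+0F5A → 3-byte form E0 BD 9A at offsets 12–14.
U+521B → 3-byte form E5 88 9B at offsets 15–17.
Offset 15 falls in char 6's range; it's byte 1 of E5 88 9B = 0xE5.

0xE5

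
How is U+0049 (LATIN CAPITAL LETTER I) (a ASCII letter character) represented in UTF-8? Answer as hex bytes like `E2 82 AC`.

49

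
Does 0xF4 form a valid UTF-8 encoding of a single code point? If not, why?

invalid (sequence truncated)

Leading byte 0xF4 = 11110100 → 4-byte form, but only 1 byte is present.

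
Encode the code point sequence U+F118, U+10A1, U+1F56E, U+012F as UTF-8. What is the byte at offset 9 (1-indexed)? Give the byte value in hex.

1-indexed offset 9 is 0-indexed offset 8.
U+F118 → 3-byte form EF 84 98 at offsets 0–2.
U+10A1 → 3-byte form E1 82 A1 at offsets 3–5.
U+1F56E → 4-byte form F0 9F 95 AE at offsets 6–9.
Offset 8 falls in char 3's range; it's byte 3 of F0 9F 95 AE = 0x95.

0x95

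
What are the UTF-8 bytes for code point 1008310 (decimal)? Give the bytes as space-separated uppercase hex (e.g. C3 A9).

U+F62B6 = 0xF62B6 = 1008310 decimal. In range U+10000–U+10FFFF → 4-byte form: 11110xxx 10xxxxxx 10xxxxxx 10xxxxxx.
Binary (21 bits): 011110110001010110110.
Split 3+6+6+6: 011 | 110110 | 001010 | 110110.
Byte 1: 11110011 = 0xF3.
Byte 2: 10110110 = 0xB6.
Byte 3: 10001010 = 0x8A.
Byte 4: 10110110 = 0xB6.

F3 B6 8A B6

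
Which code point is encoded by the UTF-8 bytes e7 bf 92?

Leading byte 0xE7 = 11100111 matches 1110xxxx → 3-byte sequence.
Byte 1: 0xE7 = 11100111, payload 0111 (4 bits).
Byte 2: 0xBF = 10111111 (10xxxxxx ✓), payload 111111.
Byte 3: 0x92 = 10010010 (10xxxxxx ✓), payload 010010.
Concatenate: 0111111111010010 = 0x7FD2 (16 bits → U+7FD2).

U+7FD2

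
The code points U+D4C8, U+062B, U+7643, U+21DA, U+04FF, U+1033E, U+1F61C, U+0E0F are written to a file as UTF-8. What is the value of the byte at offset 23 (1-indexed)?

1-indexed offset 23 is 0-indexed offset 22.
U+D4C8 → 3-byte form ED 93 88 at offsets 0–2.
U+062B → 2-byte form D8 AB at offsets 3–4.
U+7643 → 3-byte form E7 99 83 at offsets 5–7.
U+21DA → 3-byte form E2 87 9A at offsets 8–10.
U+04FF → 2-byte form D3 BF at offsets 11–12.
U+1033E → 4-byte form F0 90 8C BE at offsets 13–16.
U+1F61C → 4-byte form F0 9F 98 9C at offsets 17–20.
U+0E0F → 3-byte form E0 B8 8F at offsets 21–23.
Offset 22 falls in char 8's range; it's byte 2 of E0 B8 8F = 0xB8.

0xB8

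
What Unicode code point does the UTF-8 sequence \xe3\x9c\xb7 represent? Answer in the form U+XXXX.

U+3737

Leading byte 0xE3 = 11100011 matches 1110xxxx → 3-byte sequence.
Byte 1: 0xE3 = 11100011, payload 0011 (4 bits).
Byte 2: 0x9C = 10011100 (10xxxxxx ✓), payload 011100.
Byte 3: 0xB7 = 10110111 (10xxxxxx ✓), payload 110111.
Concatenate: 0011011100110111 = 0x3737 (16 bits → U+3737).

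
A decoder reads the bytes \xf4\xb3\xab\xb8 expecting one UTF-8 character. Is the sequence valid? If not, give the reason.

Leading byte 0xF4 = 11110100 → 4-byte form.
Payload = 0x133AF8, which exceeds U+10FFFF, the maximum Unicode code point. (Leading bytes F5–FF, or F4 followed by ≥ 0x90, are invalid.)

invalid (encodes a value above U+10FFFF)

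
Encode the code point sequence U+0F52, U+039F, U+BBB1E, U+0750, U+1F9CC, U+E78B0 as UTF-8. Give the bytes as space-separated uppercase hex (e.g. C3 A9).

U+0F52: 3-byte form → E0 BD 92.
U+039F: 2-byte form → CE 9F.
U+BBB1E: 4-byte form → F2 BB AC 9E.
U+0750: 2-byte form → DD 90.
U+1F9CC: 4-byte form → F0 9F A7 8C.
U+E78B0: 4-byte form → F3 A7 A2 B0.
Concatenated (19 bytes): E0 BD 92 CE 9F F2 BB AC 9E DD 90 F0 9F A7 8C F3 A7 A2 B0.

E0 BD 92 CE 9F F2 BB AC 9E DD 90 F0 9F A7 8C F3 A7 A2 B0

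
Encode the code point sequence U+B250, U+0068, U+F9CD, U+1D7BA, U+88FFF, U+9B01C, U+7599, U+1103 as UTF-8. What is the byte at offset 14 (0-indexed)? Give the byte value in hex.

0xBF

U+B250 → 3-byte form EB 89 90 at offsets 0–2.
U+0068 → 1-byte form 68 at offsets 3–3.
U+F9CD → 3-byte form EF A7 8D at offsets 4–6.
U+1D7BA → 4-byte form F0 9D 9E BA at offsets 7–10.
U+88FFF → 4-byte form F2 88 BF BF at offsets 11–14.
Offset 14 falls in char 5's range; it's byte 4 of F2 88 BF BF = 0xBF.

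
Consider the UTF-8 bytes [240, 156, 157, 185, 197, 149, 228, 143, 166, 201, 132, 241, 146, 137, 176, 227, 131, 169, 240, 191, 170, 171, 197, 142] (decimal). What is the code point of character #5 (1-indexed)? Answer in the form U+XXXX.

U+52270

Offset 0: leading byte 0xF0 = 11110000 → 4-byte char #1 = F0 9C 9D B9.
Offset 4: leading byte 0xC5 = 11000101 → 2-byte char #2 = C5 95.
Offset 6: leading byte 0xE4 = 11100100 → 3-byte char #3 = E4 8F A6.
Offset 9: leading byte 0xC9 = 11001001 → 2-byte char #4 = C9 84.
Offset 11: leading byte 0xF1 = 11110001 → 4-byte char #5 = F1 92 89 B0.
Leading byte 0xF1 = 11110001 matches 11110xxx → 4-byte sequence.
Byte 1: 0xF1 = 11110001, payload 001 (3 bits).
Byte 2: 0x92 = 10010010 (10xxxxxx ✓), payload 010010.
Byte 3: 0x89 = 10001001 (10xxxxxx ✓), payload 001001.
Byte 4: 0xB0 = 10110000 (10xxxxxx ✓), payload 110000.
Concatenate: 001010010001001110000 = 0x52270 (21 bits → U+52270).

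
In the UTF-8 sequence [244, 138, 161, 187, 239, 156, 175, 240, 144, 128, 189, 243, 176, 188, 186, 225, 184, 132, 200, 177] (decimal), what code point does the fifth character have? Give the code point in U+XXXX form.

Offset 0: leading byte 0xF4 = 11110100 → 4-byte char #1 = F4 8A A1 BB.
Offset 4: leading byte 0xEF = 11101111 → 3-byte char #2 = EF 9C AF.
Offset 7: leading byte 0xF0 = 11110000 → 4-byte char #3 = F0 90 80 BD.
Offset 11: leading byte 0xF3 = 11110011 → 4-byte char #4 = F3 B0 BC BA.
Offset 15: leading byte 0xE1 = 11100001 → 3-byte char #5 = E1 B8 84.
Leading byte 0xE1 = 11100001 matches 1110xxxx → 3-byte sequence.
Byte 1: 0xE1 = 11100001, payload 0001 (4 bits).
Byte 2: 0xB8 = 10111000 (10xxxxxx ✓), payload 111000.
Byte 3: 0x84 = 10000100 (10xxxxxx ✓), payload 000100.
Concatenate: 0001111000000100 = 0x1E04 (16 bits → U+1E04).

U+1E04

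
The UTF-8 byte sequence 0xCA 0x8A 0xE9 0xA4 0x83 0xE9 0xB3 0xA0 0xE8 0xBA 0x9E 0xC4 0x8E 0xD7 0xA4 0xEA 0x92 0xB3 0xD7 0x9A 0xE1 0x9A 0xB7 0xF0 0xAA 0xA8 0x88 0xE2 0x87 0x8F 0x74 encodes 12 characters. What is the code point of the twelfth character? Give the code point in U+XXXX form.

Offset 0: leading byte 0xCA = 11001010 → 2-byte char #1 = CA 8A.
Offset 2: leading byte 0xE9 = 11101001 → 3-byte char #2 = E9 A4 83.
Offset 5: leading byte 0xE9 = 11101001 → 3-byte char #3 = E9 B3 A0.
Offset 8: leading byte 0xE8 = 11101000 → 3-byte char #4 = E8 BA 9E.
Offset 11: leading byte 0xC4 = 11000100 → 2-byte char #5 = C4 8E.
Offset 13: leading byte 0xD7 = 11010111 → 2-byte char #6 = D7 A4.
Offset 15: leading byte 0xEA = 11101010 → 3-byte char #7 = EA 92 B3.
Offset 18: leading byte 0xD7 = 11010111 → 2-byte char #8 = D7 9A.
Offset 20: leading byte 0xE1 = 11100001 → 3-byte char #9 = E1 9A B7.
Offset 23: leading byte 0xF0 = 11110000 → 4-byte char #10 = F0 AA A8 88.
Offset 27: leading byte 0xE2 = 11100010 → 3-byte char #11 = E2 87 8F.
Offset 30: leading byte 0x74 = 01110100 → 1-byte char #12 = 74.
Leading byte 0x74 = 01110100 matches 0xxxxxxx → 1-byte sequence.
Byte 1: 0x74 = 01110100, payload 1110100 (7 bits).
Concatenate: 1110100 = 0x74 (7 bits → U+0074).

U+0074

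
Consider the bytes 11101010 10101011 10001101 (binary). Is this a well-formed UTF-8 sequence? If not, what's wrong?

valid

Leading byte 0xEA = 11101010 → 3-byte form.
Continuation bytes 0xAB=10101011, 0x8D=10001101 all match 10xxxxxx.
Decoded value 0xAACD is ≥ 0x800 (shortest form) and not a surrogate.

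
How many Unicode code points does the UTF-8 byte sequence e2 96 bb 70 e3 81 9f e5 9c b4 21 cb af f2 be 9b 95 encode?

7

Byte at offset 0: 0xE2 = 11100010 → 3-byte char (#1). Advance 3.
Byte at offset 3: 0x70 = 01110000 → 1-byte char (#2). Advance 1.
Byte at offset 4: 0xE3 = 11100011 → 3-byte char (#3). Advance 3.
Byte at offset 7: 0xE5 = 11100101 → 3-byte char (#4). Advance 3.
Byte at offset 10: 0x21 = 00100001 → 1-byte char (#5). Advance 1.
Byte at offset 11: 0xCB = 11001011 → 2-byte char (#6). Advance 2.
Byte at offset 13: 0xF2 = 11110010 → 4-byte char (#7). Advance 4.
Reached end at offset 17 after 7 code points.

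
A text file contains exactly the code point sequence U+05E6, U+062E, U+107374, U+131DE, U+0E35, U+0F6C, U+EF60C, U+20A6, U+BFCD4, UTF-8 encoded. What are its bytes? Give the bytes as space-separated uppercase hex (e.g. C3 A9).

U+05E6: 2-byte form → D7 A6.
U+062E: 2-byte form → D8 AE.
U+107374: 4-byte form → F4 87 8D B4.
U+131DE: 4-byte form → F0 93 87 9E.
U+0E35: 3-byte form → E0 B8 B5.
U+0F6C: 3-byte form → E0 BD AC.
U+EF60C: 4-byte form → F3 AF 98 8C.
U+20A6: 3-byte form → E2 82 A6.
U+BFCD4: 4-byte form → F2 BF B3 94.
Concatenated (29 bytes): D7 A6 D8 AE F4 87 8D B4 F0 93 87 9E E0 B8 B5 E0 BD AC F3 AF 98 8C E2 82 A6 F2 BF B3 94.

D7 A6 D8 AE F4 87 8D B4 F0 93 87 9E E0 B8 B5 E0 BD AC F3 AF 98 8C E2 82 A6 F2 BF B3 94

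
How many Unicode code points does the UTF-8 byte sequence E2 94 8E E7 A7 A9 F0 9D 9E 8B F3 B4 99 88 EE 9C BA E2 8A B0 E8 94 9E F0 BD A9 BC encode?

Byte at offset 0: 0xE2 = 11100010 → 3-byte char (#1). Advance 3.
Byte at offset 3: 0xE7 = 11100111 → 3-byte char (#2). Advance 3.
Byte at offset 6: 0xF0 = 11110000 → 4-byte char (#3). Advance 4.
Byte at offset 10: 0xF3 = 11110011 → 4-byte char (#4). Advance 4.
Byte at offset 14: 0xEE = 11101110 → 3-byte char (#5). Advance 3.
Byte at offset 17: 0xE2 = 11100010 → 3-byte char (#6). Advance 3.
Byte at offset 20: 0xE8 = 11101000 → 3-byte char (#7). Advance 3.
Byte at offset 23: 0xF0 = 11110000 → 4-byte char (#8). Advance 4.
Reached end at offset 27 after 8 code points.

8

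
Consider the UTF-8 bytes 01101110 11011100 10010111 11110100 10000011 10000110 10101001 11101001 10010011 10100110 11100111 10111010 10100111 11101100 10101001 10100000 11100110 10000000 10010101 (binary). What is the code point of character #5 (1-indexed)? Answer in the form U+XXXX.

Offset 0: leading byte 0x6E = 01101110 → 1-byte char #1 = 6E.
Offset 1: leading byte 0xDC = 11011100 → 2-byte char #2 = DC 97.
Offset 3: leading byte 0xF4 = 11110100 → 4-byte char #3 = F4 83 86 A9.
Offset 7: leading byte 0xE9 = 11101001 → 3-byte char #4 = E9 93 A6.
Offset 10: leading byte 0xE7 = 11100111 → 3-byte char #5 = E7 BA A7.
Leading byte 0xE7 = 11100111 matches 1110xxxx → 3-byte sequence.
Byte 1: 0xE7 = 11100111, payload 0111 (4 bits).
Byte 2: 0xBA = 10111010 (10xxxxxx ✓), payload 111010.
Byte 3: 0xA7 = 10100111 (10xxxxxx ✓), payload 100111.
Concatenate: 0111111010100111 = 0x7EA7 (16 bits → U+7EA7).

U+7EA7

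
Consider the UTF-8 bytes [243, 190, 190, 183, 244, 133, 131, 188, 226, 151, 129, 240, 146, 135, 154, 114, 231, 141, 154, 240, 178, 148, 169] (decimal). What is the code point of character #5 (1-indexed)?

U+0072

Offset 0: leading byte 0xF3 = 11110011 → 4-byte char #1 = F3 BE BE B7.
Offset 4: leading byte 0xF4 = 11110100 → 4-byte char #2 = F4 85 83 BC.
Offset 8: leading byte 0xE2 = 11100010 → 3-byte char #3 = E2 97 81.
Offset 11: leading byte 0xF0 = 11110000 → 4-byte char #4 = F0 92 87 9A.
Offset 15: leading byte 0x72 = 01110010 → 1-byte char #5 = 72.
Leading byte 0x72 = 01110010 matches 0xxxxxxx → 1-byte sequence.
Byte 1: 0x72 = 01110010, payload 1110010 (7 bits).
Concatenate: 1110010 = 0x72 (7 bits → U+0072).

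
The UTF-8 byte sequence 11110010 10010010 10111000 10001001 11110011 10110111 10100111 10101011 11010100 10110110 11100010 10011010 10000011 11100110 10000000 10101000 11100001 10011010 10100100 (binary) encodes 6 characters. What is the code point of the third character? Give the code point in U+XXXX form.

U+0536

Offset 0: leading byte 0xF2 = 11110010 → 4-byte char #1 = F2 92 B8 89.
Offset 4: leading byte 0xF3 = 11110011 → 4-byte char #2 = F3 B7 A7 AB.
Offset 8: leading byte 0xD4 = 11010100 → 2-byte char #3 = D4 B6.
Leading byte 0xD4 = 11010100 matches 110xxxxx → 2-byte sequence.
Byte 1: 0xD4 = 11010100, payload 10100 (5 bits).
Byte 2: 0xB6 = 10110110 (10xxxxxx ✓), payload 110110.
Concatenate: 10100110110 = 0x536 (11 bits → U+0536).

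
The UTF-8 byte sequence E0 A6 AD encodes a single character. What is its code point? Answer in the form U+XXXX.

Leading byte 0xE0 = 11100000 matches 1110xxxx → 3-byte sequence.
Byte 1: 0xE0 = 11100000, payload 0000 (4 bits).
Byte 2: 0xA6 = 10100110 (10xxxxxx ✓), payload 100110.
Byte 3: 0xAD = 10101101 (10xxxxxx ✓), payload 101101.
Concatenate: 0000100110101101 = 0x9AD (16 bits → U+09AD).

U+09AD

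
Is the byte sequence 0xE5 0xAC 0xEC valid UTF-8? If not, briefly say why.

Leading byte 0xE5 = 11100101 → 3-byte form.
Byte 3 is 0xEC = 11101100, which is not 10xxxxxx — expected a continuation byte.

invalid (non-continuation byte where continuation expected)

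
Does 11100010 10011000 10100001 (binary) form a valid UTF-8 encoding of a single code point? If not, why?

Leading byte 0xE2 = 11100010 → 3-byte form.
Continuation bytes 0x98=10011000, 0xA1=10100001 all match 10xxxxxx.
Decoded value 0x2621 is ≥ 0x800 (shortest form) and not a surrogate.

valid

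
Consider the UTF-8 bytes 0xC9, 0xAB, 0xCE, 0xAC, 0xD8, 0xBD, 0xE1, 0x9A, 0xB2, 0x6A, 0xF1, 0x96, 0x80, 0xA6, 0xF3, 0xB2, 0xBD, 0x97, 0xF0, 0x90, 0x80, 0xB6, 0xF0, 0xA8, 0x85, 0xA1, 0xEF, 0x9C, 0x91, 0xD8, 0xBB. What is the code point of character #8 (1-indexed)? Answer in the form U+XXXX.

U+10036

Offset 0: leading byte 0xC9 = 11001001 → 2-byte char #1 = C9 AB.
Offset 2: leading byte 0xCE = 11001110 → 2-byte char #2 = CE AC.
Offset 4: leading byte 0xD8 = 11011000 → 2-byte char #3 = D8 BD.
Offset 6: leading byte 0xE1 = 11100001 → 3-byte char #4 = E1 9A B2.
Offset 9: leading byte 0x6A = 01101010 → 1-byte char #5 = 6A.
Offset 10: leading byte 0xF1 = 11110001 → 4-byte char #6 = F1 96 80 A6.
Offset 14: leading byte 0xF3 = 11110011 → 4-byte char #7 = F3 B2 BD 97.
Offset 18: leading byte 0xF0 = 11110000 → 4-byte char #8 = F0 90 80 B6.
Leading byte 0xF0 = 11110000 matches 11110xxx → 4-byte sequence.
Byte 1: 0xF0 = 11110000, payload 000 (3 bits).
Byte 2: 0x90 = 10010000 (10xxxxxx ✓), payload 010000.
Byte 3: 0x80 = 10000000 (10xxxxxx ✓), payload 000000.
Byte 4: 0xB6 = 10110110 (10xxxxxx ✓), payload 110110.
Concatenate: 000010000000000110110 = 0x10036 (21 bits → U+10036).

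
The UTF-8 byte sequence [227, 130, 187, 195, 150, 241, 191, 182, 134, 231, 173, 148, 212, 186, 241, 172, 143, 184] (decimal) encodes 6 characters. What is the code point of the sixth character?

Offset 0: leading byte 0xE3 = 11100011 → 3-byte char #1 = E3 82 BB.
Offset 3: leading byte 0xC3 = 11000011 → 2-byte char #2 = C3 96.
Offset 5: leading byte 0xF1 = 11110001 → 4-byte char #3 = F1 BF B6 86.
Offset 9: leading byte 0xE7 = 11100111 → 3-byte char #4 = E7 AD 94.
Offset 12: leading byte 0xD4 = 11010100 → 2-byte char #5 = D4 BA.
Offset 14: leading byte 0xF1 = 11110001 → 4-byte char #6 = F1 AC 8F B8.
Leading byte 0xF1 = 11110001 matches 11110xxx → 4-byte sequence.
Byte 1: 0xF1 = 11110001, payload 001 (3 bits).
Byte 2: 0xAC = 10101100 (10xxxxxx ✓), payload 101100.
Byte 3: 0x8F = 10001111 (10xxxxxx ✓), payload 001111.
Byte 4: 0xB8 = 10111000 (10xxxxxx ✓), payload 111000.
Concatenate: 001101100001111111000 = 0x6C3F8 (21 bits → U+6C3F8).

U+6C3F8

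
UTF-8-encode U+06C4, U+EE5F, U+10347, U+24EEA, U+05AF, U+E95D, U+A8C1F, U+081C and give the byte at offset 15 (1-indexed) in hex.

1-indexed offset 15 is 0-indexed offset 14.
U+06C4 → 2-byte form DB 84 at offsets 0–1.
U+EE5F → 3-byte form EE B9 9F at offsets 2–4.
U+10347 → 4-byte form F0 90 8D 87 at offsets 5–8.
U+24EEA → 4-byte form F0 A4 BB AA at offsets 9–12.
U+05AF → 2-byte form D6 AF at offsets 13–14.
Offset 14 falls in char 5's range; it's byte 2 of D6 AF = 0xAF.

0xAF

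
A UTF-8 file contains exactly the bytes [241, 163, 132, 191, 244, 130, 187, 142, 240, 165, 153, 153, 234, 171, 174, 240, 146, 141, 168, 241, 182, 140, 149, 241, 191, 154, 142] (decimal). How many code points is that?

7

Byte at offset 0: 0xF1 = 11110001 → 4-byte char (#1). Advance 4.
Byte at offset 4: 0xF4 = 11110100 → 4-byte char (#2). Advance 4.
Byte at offset 8: 0xF0 = 11110000 → 4-byte char (#3). Advance 4.
Byte at offset 12: 0xEA = 11101010 → 3-byte char (#4). Advance 3.
Byte at offset 15: 0xF0 = 11110000 → 4-byte char (#5). Advance 4.
Byte at offset 19: 0xF1 = 11110001 → 4-byte char (#6). Advance 4.
Byte at offset 23: 0xF1 = 11110001 → 4-byte char (#7). Advance 4.
Reached end at offset 27 after 7 code points.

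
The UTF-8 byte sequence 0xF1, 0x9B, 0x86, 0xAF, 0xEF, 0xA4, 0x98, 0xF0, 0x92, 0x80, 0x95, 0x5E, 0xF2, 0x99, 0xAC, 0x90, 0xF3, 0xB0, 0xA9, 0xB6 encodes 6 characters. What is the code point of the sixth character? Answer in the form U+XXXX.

U+F0A76

Offset 0: leading byte 0xF1 = 11110001 → 4-byte char #1 = F1 9B 86 AF.
Offset 4: leading byte 0xEF = 11101111 → 3-byte char #2 = EF A4 98.
Offset 7: leading byte 0xF0 = 11110000 → 4-byte char #3 = F0 92 80 95.
Offset 11: leading byte 0x5E = 01011110 → 1-byte char #4 = 5E.
Offset 12: leading byte 0xF2 = 11110010 → 4-byte char #5 = F2 99 AC 90.
Offset 16: leading byte 0xF3 = 11110011 → 4-byte char #6 = F3 B0 A9 B6.
Leading byte 0xF3 = 11110011 matches 11110xxx → 4-byte sequence.
Byte 1: 0xF3 = 11110011, payload 011 (3 bits).
Byte 2: 0xB0 = 10110000 (10xxxxxx ✓), payload 110000.
Byte 3: 0xA9 = 10101001 (10xxxxxx ✓), payload 101001.
Byte 4: 0xB6 = 10110110 (10xxxxxx ✓), payload 110110.
Concatenate: 011110000101001110110 = 0xF0A76 (21 bits → U+F0A76).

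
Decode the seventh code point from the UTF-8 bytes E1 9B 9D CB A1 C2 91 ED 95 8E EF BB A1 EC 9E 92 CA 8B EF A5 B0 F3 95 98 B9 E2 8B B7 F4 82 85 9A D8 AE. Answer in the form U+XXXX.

U+028B

Offset 0: leading byte 0xE1 = 11100001 → 3-byte char #1 = E1 9B 9D.
Offset 3: leading byte 0xCB = 11001011 → 2-byte char #2 = CB A1.
Offset 5: leading byte 0xC2 = 11000010 → 2-byte char #3 = C2 91.
Offset 7: leading byte 0xED = 11101101 → 3-byte char #4 = ED 95 8E.
Offset 10: leading byte 0xEF = 11101111 → 3-byte char #5 = EF BB A1.
Offset 13: leading byte 0xEC = 11101100 → 3-byte char #6 = EC 9E 92.
Offset 16: leading byte 0xCA = 11001010 → 2-byte char #7 = CA 8B.
Leading byte 0xCA = 11001010 matches 110xxxxx → 2-byte sequence.
Byte 1: 0xCA = 11001010, payload 01010 (5 bits).
Byte 2: 0x8B = 10001011 (10xxxxxx ✓), payload 001011.
Concatenate: 01010001011 = 0x28B (11 bits → U+028B).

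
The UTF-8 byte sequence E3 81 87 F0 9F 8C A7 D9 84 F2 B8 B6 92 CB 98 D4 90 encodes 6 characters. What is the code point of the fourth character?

U+B8D92

Offset 0: leading byte 0xE3 = 11100011 → 3-byte char #1 = E3 81 87.
Offset 3: leading byte 0xF0 = 11110000 → 4-byte char #2 = F0 9F 8C A7.
Offset 7: leading byte 0xD9 = 11011001 → 2-byte char #3 = D9 84.
Offset 9: leading byte 0xF2 = 11110010 → 4-byte char #4 = F2 B8 B6 92.
Leading byte 0xF2 = 11110010 matches 11110xxx → 4-byte sequence.
Byte 1: 0xF2 = 11110010, payload 010 (3 bits).
Byte 2: 0xB8 = 10111000 (10xxxxxx ✓), payload 111000.
Byte 3: 0xB6 = 10110110 (10xxxxxx ✓), payload 110110.
Byte 4: 0x92 = 10010010 (10xxxxxx ✓), payload 010010.
Concatenate: 010111000110110010010 = 0xB8D92 (21 bits → U+B8D92).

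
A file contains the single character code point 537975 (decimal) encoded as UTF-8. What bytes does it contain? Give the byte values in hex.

U+83577 = 0x83577 = 537975 decimal. In range U+10000–U+10FFFF → 4-byte form: 11110xxx 10xxxxxx 10xxxxxx 10xxxxxx.
Binary (21 bits): 010000011010101110111.
Split 3+6+6+6: 010 | 000011 | 010101 | 110111.
Byte 1: 11110010 = 0xF2.
Byte 2: 10000011 = 0x83.
Byte 3: 10010101 = 0x95.
Byte 4: 10110111 = 0xB7.

F2 83 95 B7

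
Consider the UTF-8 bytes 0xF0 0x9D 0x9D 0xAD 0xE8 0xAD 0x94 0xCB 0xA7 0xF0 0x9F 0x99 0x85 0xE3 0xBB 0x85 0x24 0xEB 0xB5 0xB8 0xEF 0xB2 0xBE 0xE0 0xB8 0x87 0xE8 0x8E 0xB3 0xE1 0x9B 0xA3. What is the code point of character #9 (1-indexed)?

Offset 0: leading byte 0xF0 = 11110000 → 4-byte char #1 = F0 9D 9D AD.
Offset 4: leading byte 0xE8 = 11101000 → 3-byte char #2 = E8 AD 94.
Offset 7: leading byte 0xCB = 11001011 → 2-byte char #3 = CB A7.
Offset 9: leading byte 0xF0 = 11110000 → 4-byte char #4 = F0 9F 99 85.
Offset 13: leading byte 0xE3 = 11100011 → 3-byte char #5 = E3 BB 85.
Offset 16: leading byte 0x24 = 00100100 → 1-byte char #6 = 24.
Offset 17: leading byte 0xEB = 11101011 → 3-byte char #7 = EB B5 B8.
Offset 20: leading byte 0xEF = 11101111 → 3-byte char #8 = EF B2 BE.
Offset 23: leading byte 0xE0 = 11100000 → 3-byte char #9 = E0 B8 87.
Leading byte 0xE0 = 11100000 matches 1110xxxx → 3-byte sequence.
Byte 1: 0xE0 = 11100000, payload 0000 (4 bits).
Byte 2: 0xB8 = 10111000 (10xxxxxx ✓), payload 111000.
Byte 3: 0x87 = 10000111 (10xxxxxx ✓), payload 000111.
Concatenate: 0000111000000111 = 0xE07 (16 bits → U+0E07).

U+0E07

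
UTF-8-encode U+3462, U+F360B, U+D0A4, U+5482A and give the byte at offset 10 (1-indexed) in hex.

1-indexed offset 10 is 0-indexed offset 9.
U+3462 → 3-byte form E3 91 A2 at offsets 0–2.
U+F360B → 4-byte form F3 B3 98 8B at offsets 3–6.
U+D0A4 → 3-byte form ED 82 A4 at offsets 7–9.
Offset 9 falls in char 3's range; it's byte 3 of ED 82 A4 = 0xA4.

0xA4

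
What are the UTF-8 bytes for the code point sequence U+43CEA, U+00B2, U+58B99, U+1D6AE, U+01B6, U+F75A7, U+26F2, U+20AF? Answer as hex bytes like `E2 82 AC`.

U+43CEA: 4-byte form → F1 83 B3 AA.
U+00B2: 2-byte form → C2 B2.
U+58B99: 4-byte form → F1 98 AE 99.
U+1D6AE: 4-byte form → F0 9D 9A AE.
U+01B6: 2-byte form → C6 B6.
U+F75A7: 4-byte form → F3 B7 96 A7.
U+26F2: 3-byte form → E2 9B B2.
U+20AF: 3-byte form → E2 82 AF.
Concatenated (26 bytes): F1 83 B3 AA C2 B2 F1 98 AE 99 F0 9D 9A AE C6 B6 F3 B7 96 A7 E2 9B B2 E2 82 AF.

F1 83 B3 AA C2 B2 F1 98 AE 99 F0 9D 9A AE C6 B6 F3 B7 96 A7 E2 9B B2 E2 82 AF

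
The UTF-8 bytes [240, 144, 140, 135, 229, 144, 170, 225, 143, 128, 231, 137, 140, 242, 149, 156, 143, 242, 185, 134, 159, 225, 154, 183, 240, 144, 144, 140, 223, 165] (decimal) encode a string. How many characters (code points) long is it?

9

Byte at offset 0: 0xF0 = 11110000 → 4-byte char (#1). Advance 4.
Byte at offset 4: 0xE5 = 11100101 → 3-byte char (#2). Advance 3.
Byte at offset 7: 0xE1 = 11100001 → 3-byte char (#3). Advance 3.
Byte at offset 10: 0xE7 = 11100111 → 3-byte char (#4). Advance 3.
Byte at offset 13: 0xF2 = 11110010 → 4-byte char (#5). Advance 4.
Byte at offset 17: 0xF2 = 11110010 → 4-byte char (#6). Advance 4.
Byte at offset 21: 0xE1 = 11100001 → 3-byte char (#7). Advance 3.
Byte at offset 24: 0xF0 = 11110000 → 4-byte char (#8). Advance 4.
Byte at offset 28: 0xDF = 11011111 → 2-byte char (#9). Advance 2.
Reached end at offset 30 after 9 code points.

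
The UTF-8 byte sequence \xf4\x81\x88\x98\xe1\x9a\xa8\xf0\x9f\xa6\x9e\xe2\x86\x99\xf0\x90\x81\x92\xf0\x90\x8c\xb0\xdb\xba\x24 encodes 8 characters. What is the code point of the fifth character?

U+10052

Offset 0: leading byte 0xF4 = 11110100 → 4-byte char #1 = F4 81 88 98.
Offset 4: leading byte 0xE1 = 11100001 → 3-byte char #2 = E1 9A A8.
Offset 7: leading byte 0xF0 = 11110000 → 4-byte char #3 = F0 9F A6 9E.
Offset 11: leading byte 0xE2 = 11100010 → 3-byte char #4 = E2 86 99.
Offset 14: leading byte 0xF0 = 11110000 → 4-byte char #5 = F0 90 81 92.
Leading byte 0xF0 = 11110000 matches 11110xxx → 4-byte sequence.
Byte 1: 0xF0 = 11110000, payload 000 (3 bits).
Byte 2: 0x90 = 10010000 (10xxxxxx ✓), payload 010000.
Byte 3: 0x81 = 10000001 (10xxxxxx ✓), payload 000001.
Byte 4: 0x92 = 10010010 (10xxxxxx ✓), payload 010010.
Concatenate: 000010000000001010010 = 0x10052 (21 bits → U+10052).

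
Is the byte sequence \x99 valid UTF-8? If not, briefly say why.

invalid (continuation byte with no leading byte)

Byte 0x99 = 10011001 has the form 10xxxxxx — a continuation byte — but there is no preceding leading byte.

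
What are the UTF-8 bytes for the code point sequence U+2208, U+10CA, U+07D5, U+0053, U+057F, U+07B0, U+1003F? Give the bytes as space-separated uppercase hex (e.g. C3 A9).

U+2208: 3-byte form → E2 88 88.
U+10CA: 3-byte form → E1 83 8A.
U+07D5: 2-byte form → DF 95.
U+0053: 1-byte form → 53.
U+057F: 2-byte form → D5 BF.
U+07B0: 2-byte form → DE B0.
U+1003F: 4-byte form → F0 90 80 BF.
Concatenated (17 bytes): E2 88 88 E1 83 8A DF 95 53 D5 BF DE B0 F0 90 80 BF.

E2 88 88 E1 83 8A DF 95 53 D5 BF DE B0 F0 90 80 BF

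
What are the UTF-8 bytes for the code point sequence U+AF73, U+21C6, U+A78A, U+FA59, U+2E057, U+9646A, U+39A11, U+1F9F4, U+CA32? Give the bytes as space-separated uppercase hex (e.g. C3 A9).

U+AF73: 3-byte form → EA BD B3.
U+21C6: 3-byte form → E2 87 86.
U+A78A: 3-byte form → EA 9E 8A.
U+FA59: 3-byte form → EF A9 99.
U+2E057: 4-byte form → F0 AE 81 97.
U+9646A: 4-byte form → F2 96 91 AA.
U+39A11: 4-byte form → F0 B9 A8 91.
U+1F9F4: 4-byte form → F0 9F A7 B4.
U+CA32: 3-byte form → EC A8 B2.
Concatenated (31 bytes): EA BD B3 E2 87 86 EA 9E 8A EF A9 99 F0 AE 81 97 F2 96 91 AA F0 B9 A8 91 F0 9F A7 B4 EC A8 B2.

EA BD B3 E2 87 86 EA 9E 8A EF A9 99 F0 AE 81 97 F2 96 91 AA F0 B9 A8 91 F0 9F A7 B4 EC A8 B2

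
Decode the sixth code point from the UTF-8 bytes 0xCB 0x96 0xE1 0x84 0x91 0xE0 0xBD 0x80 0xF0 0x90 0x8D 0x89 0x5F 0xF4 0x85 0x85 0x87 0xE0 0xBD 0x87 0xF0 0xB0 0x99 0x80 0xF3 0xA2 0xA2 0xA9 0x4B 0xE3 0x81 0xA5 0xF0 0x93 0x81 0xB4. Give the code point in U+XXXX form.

U+105147

Offset 0: leading byte 0xCB = 11001011 → 2-byte char #1 = CB 96.
Offset 2: leading byte 0xE1 = 11100001 → 3-byte char #2 = E1 84 91.
Offset 5: leading byte 0xE0 = 11100000 → 3-byte char #3 = E0 BD 80.
Offset 8: leading byte 0xF0 = 11110000 → 4-byte char #4 = F0 90 8D 89.
Offset 12: leading byte 0x5F = 01011111 → 1-byte char #5 = 5F.
Offset 13: leading byte 0xF4 = 11110100 → 4-byte char #6 = F4 85 85 87.
Leading byte 0xF4 = 11110100 matches 11110xxx → 4-byte sequence.
Byte 1: 0xF4 = 11110100, payload 100 (3 bits).
Byte 2: 0x85 = 10000101 (10xxxxxx ✓), payload 000101.
Byte 3: 0x85 = 10000101 (10xxxxxx ✓), payload 000101.
Byte 4: 0x87 = 10000111 (10xxxxxx ✓), payload 000111.
Concatenate: 100000101000101000111 = 0x105147 (21 bits → U+105147).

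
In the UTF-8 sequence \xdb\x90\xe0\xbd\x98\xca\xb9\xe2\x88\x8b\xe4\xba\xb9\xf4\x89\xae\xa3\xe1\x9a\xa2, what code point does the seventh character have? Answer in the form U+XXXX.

U+16A2

Offset 0: leading byte 0xDB = 11011011 → 2-byte char #1 = DB 90.
Offset 2: leading byte 0xE0 = 11100000 → 3-byte char #2 = E0 BD 98.
Offset 5: leading byte 0xCA = 11001010 → 2-byte char #3 = CA B9.
Offset 7: leading byte 0xE2 = 11100010 → 3-byte char #4 = E2 88 8B.
Offset 10: leading byte 0xE4 = 11100100 → 3-byte char #5 = E4 BA B9.
Offset 13: leading byte 0xF4 = 11110100 → 4-byte char #6 = F4 89 AE A3.
Offset 17: leading byte 0xE1 = 11100001 → 3-byte char #7 = E1 9A A2.
Leading byte 0xE1 = 11100001 matches 1110xxxx → 3-byte sequence.
Byte 1: 0xE1 = 11100001, payload 0001 (4 bits).
Byte 2: 0x9A = 10011010 (10xxxxxx ✓), payload 011010.
Byte 3: 0xA2 = 10100010 (10xxxxxx ✓), payload 100010.
Concatenate: 0001011010100010 = 0x16A2 (16 bits → U+16A2).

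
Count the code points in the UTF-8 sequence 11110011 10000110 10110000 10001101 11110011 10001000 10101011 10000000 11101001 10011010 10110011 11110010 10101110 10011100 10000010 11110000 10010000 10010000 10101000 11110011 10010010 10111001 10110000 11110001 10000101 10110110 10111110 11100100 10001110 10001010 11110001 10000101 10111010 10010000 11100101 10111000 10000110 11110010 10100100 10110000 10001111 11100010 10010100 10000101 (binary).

Byte at offset 0: 0xF3 = 11110011 → 4-byte char (#1). Advance 4.
Byte at offset 4: 0xF3 = 11110011 → 4-byte char (#2). Advance 4.
Byte at offset 8: 0xE9 = 11101001 → 3-byte char (#3). Advance 3.
Byte at offset 11: 0xF2 = 11110010 → 4-byte char (#4). Advance 4.
Byte at offset 15: 0xF0 = 11110000 → 4-byte char (#5). Advance 4.
Byte at offset 19: 0xF3 = 11110011 → 4-byte char (#6). Advance 4.
Byte at offset 23: 0xF1 = 11110001 → 4-byte char (#7). Advance 4.
Byte at offset 27: 0xE4 = 11100100 → 3-byte char (#8). Advance 3.
Byte at offset 30: 0xF1 = 11110001 → 4-byte char (#9). Advance 4.
Byte at offset 34: 0xE5 = 11100101 → 3-byte char (#10). Advance 3.
Byte at offset 37: 0xF2 = 11110010 → 4-byte char (#11). Advance 4.
Byte at offset 41: 0xE2 = 11100010 → 3-byte char (#12). Advance 3.
Reached end at offset 44 after 12 code points.

12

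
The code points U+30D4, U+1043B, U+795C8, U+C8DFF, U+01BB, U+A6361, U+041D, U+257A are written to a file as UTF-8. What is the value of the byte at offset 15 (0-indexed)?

0xC6

U+30D4 → 3-byte form E3 83 94 at offsets 0–2.
U+1043B → 4-byte form F0 90 90 BB at offsets 3–6.
U+795C8 → 4-byte form F1 B9 97 88 at offsets 7–10.
U+C8DFF → 4-byte form F3 88 B7 BF at offsets 11–14.
U+01BB → 2-byte form C6 BB at offsets 15–16.
Offset 15 falls in char 5's range; it's byte 1 of C6 BB = 0xC6.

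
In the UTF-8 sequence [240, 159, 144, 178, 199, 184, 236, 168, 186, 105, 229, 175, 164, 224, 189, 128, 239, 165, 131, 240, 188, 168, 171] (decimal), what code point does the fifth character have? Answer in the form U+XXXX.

U+5BE4

Offset 0: leading byte 0xF0 = 11110000 → 4-byte char #1 = F0 9F 90 B2.
Offset 4: leading byte 0xC7 = 11000111 → 2-byte char #2 = C7 B8.
Offset 6: leading byte 0xEC = 11101100 → 3-byte char #3 = EC A8 BA.
Offset 9: leading byte 0x69 = 01101001 → 1-byte char #4 = 69.
Offset 10: leading byte 0xE5 = 11100101 → 3-byte char #5 = E5 AF A4.
Leading byte 0xE5 = 11100101 matches 1110xxxx → 3-byte sequence.
Byte 1: 0xE5 = 11100101, payload 0101 (4 bits).
Byte 2: 0xAF = 10101111 (10xxxxxx ✓), payload 101111.
Byte 3: 0xA4 = 10100100 (10xxxxxx ✓), payload 100100.
Concatenate: 0101101111100100 = 0x5BE4 (16 bits → U+5BE4).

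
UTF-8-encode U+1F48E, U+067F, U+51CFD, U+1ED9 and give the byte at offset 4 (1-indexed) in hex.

1-indexed offset 4 is 0-indexed offset 3.
U+1F48E → 4-byte form F0 9F 92 8E at offsets 0–3.
Offset 3 falls in char 1's range; it's byte 4 of F0 9F 92 8E = 0x8E.

0x8E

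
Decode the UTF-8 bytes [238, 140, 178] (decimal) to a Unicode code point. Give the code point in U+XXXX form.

Leading byte 0xEE = 11101110 matches 1110xxxx → 3-byte sequence.
Byte 1: 0xEE = 11101110, payload 1110 (4 bits).
Byte 2: 0x8C = 10001100 (10xxxxxx ✓), payload 001100.
Byte 3: 0xB2 = 10110010 (10xxxxxx ✓), payload 110010.
Concatenate: 1110001100110010 = 0xE332 (16 bits → U+E332).

U+E332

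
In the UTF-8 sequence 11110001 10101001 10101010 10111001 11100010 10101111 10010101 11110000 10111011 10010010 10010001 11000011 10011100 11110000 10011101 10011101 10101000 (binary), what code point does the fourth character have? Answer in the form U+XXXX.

Offset 0: leading byte 0xF1 = 11110001 → 4-byte char #1 = F1 A9 AA B9.
Offset 4: leading byte 0xE2 = 11100010 → 3-byte char #2 = E2 AF 95.
Offset 7: leading byte 0xF0 = 11110000 → 4-byte char #3 = F0 BB 92 91.
Offset 11: leading byte 0xC3 = 11000011 → 2-byte char #4 = C3 9C.
Leading byte 0xC3 = 11000011 matches 110xxxxx → 2-byte sequence.
Byte 1: 0xC3 = 11000011, payload 00011 (5 bits).
Byte 2: 0x9C = 10011100 (10xxxxxx ✓), payload 011100.
Concatenate: 00011011100 = 0xDC (11 bits → U+00DC).

U+00DC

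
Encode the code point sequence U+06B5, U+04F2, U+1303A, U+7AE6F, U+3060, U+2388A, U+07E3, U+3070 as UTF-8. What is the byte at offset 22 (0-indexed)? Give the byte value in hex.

0x81

U+06B5 → 2-byte form DA B5 at offsets 0–1.
U+04F2 → 2-byte form D3 B2 at offsets 2–3.
U+1303A → 4-byte form F0 93 80 BA at offsets 4–7.
U+7AE6F → 4-byte form F1 BA B9 AF at offsets 8–11.
U+3060 → 3-byte form E3 81 A0 at offsets 12–14.
U+2388A → 4-byte form F0 A3 A2 8A at offsets 15–18.
U+07E3 → 2-byte form DF A3 at offsets 19–20.
U+3070 → 3-byte form E3 81 B0 at offsets 21–23.
Offset 22 falls in char 8's range; it's byte 2 of E3 81 B0 = 0x81.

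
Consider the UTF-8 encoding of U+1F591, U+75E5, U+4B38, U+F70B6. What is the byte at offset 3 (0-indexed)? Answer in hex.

0x91

U+1F591 → 4-byte form F0 9F 96 91 at offsets 0–3.
Offset 3 falls in char 1's range; it's byte 4 of F0 9F 96 91 = 0x91.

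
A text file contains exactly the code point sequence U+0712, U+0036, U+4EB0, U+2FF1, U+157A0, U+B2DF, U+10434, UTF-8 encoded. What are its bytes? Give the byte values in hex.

U+0712: 2-byte form → DC 92.
U+0036: 1-byte form → 36.
U+4EB0: 3-byte form → E4 BA B0.
U+2FF1: 3-byte form → E2 BF B1.
U+157A0: 4-byte form → F0 95 9E A0.
U+B2DF: 3-byte form → EB 8B 9F.
U+10434: 4-byte form → F0 90 90 B4.
Concatenated (20 bytes): DC 92 36 E4 BA B0 E2 BF B1 F0 95 9E A0 EB 8B 9F F0 90 90 B4.

DC 92 36 E4 BA B0 E2 BF B1 F0 95 9E A0 EB 8B 9F F0 90 90 B4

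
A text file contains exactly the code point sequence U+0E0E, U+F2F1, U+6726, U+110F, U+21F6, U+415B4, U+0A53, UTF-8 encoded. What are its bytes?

U+0E0E: 3-byte form → E0 B8 8E.
U+F2F1: 3-byte form → EF 8B B1.
U+6726: 3-byte form → E6 9C A6.
U+110F: 3-byte form → E1 84 8F.
U+21F6: 3-byte form → E2 87 B6.
U+415B4: 4-byte form → F1 81 96 B4.
U+0A53: 3-byte form → E0 A9 93.
Concatenated (22 bytes): E0 B8 8E EF 8B B1 E6 9C A6 E1 84 8F E2 87 B6 F1 81 96 B4 E0 A9 93.

E0 B8 8E EF 8B B1 E6 9C A6 E1 84 8F E2 87 B6 F1 81 96 B4 E0 A9 93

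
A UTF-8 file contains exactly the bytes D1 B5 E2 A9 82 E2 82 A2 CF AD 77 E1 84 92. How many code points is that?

6

Byte at offset 0: 0xD1 = 11010001 → 2-byte char (#1). Advance 2.
Byte at offset 2: 0xE2 = 11100010 → 3-byte char (#2). Advance 3.
Byte at offset 5: 0xE2 = 11100010 → 3-byte char (#3). Advance 3.
Byte at offset 8: 0xCF = 11001111 → 2-byte char (#4). Advance 2.
Byte at offset 10: 0x77 = 01110111 → 1-byte char (#5). Advance 1.
Byte at offset 11: 0xE1 = 11100001 → 3-byte char (#6). Advance 3.
Reached end at offset 14 after 6 code points.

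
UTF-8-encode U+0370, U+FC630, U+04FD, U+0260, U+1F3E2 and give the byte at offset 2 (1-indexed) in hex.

1-indexed offset 2 is 0-indexed offset 1.
U+0370 → 2-byte form CD B0 at offsets 0–1.
Offset 1 falls in char 1's range; it's byte 2 of CD B0 = 0xB0.

0xB0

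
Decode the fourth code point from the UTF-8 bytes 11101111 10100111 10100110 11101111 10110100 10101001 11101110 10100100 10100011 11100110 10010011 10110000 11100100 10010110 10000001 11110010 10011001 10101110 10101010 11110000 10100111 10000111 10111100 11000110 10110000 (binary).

Offset 0: leading byte 0xEF = 11101111 → 3-byte char #1 = EF A7 A6.
Offset 3: leading byte 0xEF = 11101111 → 3-byte char #2 = EF B4 A9.
Offset 6: leading byte 0xEE = 11101110 → 3-byte char #3 = EE A4 A3.
Offset 9: leading byte 0xE6 = 11100110 → 3-byte char #4 = E6 93 B0.
Leading byte 0xE6 = 11100110 matches 1110xxxx → 3-byte sequence.
Byte 1: 0xE6 = 11100110, payload 0110 (4 bits).
Byte 2: 0x93 = 10010011 (10xxxxxx ✓), payload 010011.
Byte 3: 0xB0 = 10110000 (10xxxxxx ✓), payload 110000.
Concatenate: 0110010011110000 = 0x64F0 (16 bits → U+64F0).

U+64F0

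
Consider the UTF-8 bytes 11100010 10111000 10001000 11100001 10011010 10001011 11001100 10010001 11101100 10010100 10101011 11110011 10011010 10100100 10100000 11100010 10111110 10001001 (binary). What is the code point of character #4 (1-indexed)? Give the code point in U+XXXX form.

U+C52B

Offset 0: leading byte 0xE2 = 11100010 → 3-byte char #1 = E2 B8 88.
Offset 3: leading byte 0xE1 = 11100001 → 3-byte char #2 = E1 9A 8B.
Offset 6: leading byte 0xCC = 11001100 → 2-byte char #3 = CC 91.
Offset 8: leading byte 0xEC = 11101100 → 3-byte char #4 = EC 94 AB.
Leading byte 0xEC = 11101100 matches 1110xxxx → 3-byte sequence.
Byte 1: 0xEC = 11101100, payload 1100 (4 bits).
Byte 2: 0x94 = 10010100 (10xxxxxx ✓), payload 010100.
Byte 3: 0xAB = 10101011 (10xxxxxx ✓), payload 101011.
Concatenate: 1100010100101011 = 0xC52B (16 bits → U+C52B).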